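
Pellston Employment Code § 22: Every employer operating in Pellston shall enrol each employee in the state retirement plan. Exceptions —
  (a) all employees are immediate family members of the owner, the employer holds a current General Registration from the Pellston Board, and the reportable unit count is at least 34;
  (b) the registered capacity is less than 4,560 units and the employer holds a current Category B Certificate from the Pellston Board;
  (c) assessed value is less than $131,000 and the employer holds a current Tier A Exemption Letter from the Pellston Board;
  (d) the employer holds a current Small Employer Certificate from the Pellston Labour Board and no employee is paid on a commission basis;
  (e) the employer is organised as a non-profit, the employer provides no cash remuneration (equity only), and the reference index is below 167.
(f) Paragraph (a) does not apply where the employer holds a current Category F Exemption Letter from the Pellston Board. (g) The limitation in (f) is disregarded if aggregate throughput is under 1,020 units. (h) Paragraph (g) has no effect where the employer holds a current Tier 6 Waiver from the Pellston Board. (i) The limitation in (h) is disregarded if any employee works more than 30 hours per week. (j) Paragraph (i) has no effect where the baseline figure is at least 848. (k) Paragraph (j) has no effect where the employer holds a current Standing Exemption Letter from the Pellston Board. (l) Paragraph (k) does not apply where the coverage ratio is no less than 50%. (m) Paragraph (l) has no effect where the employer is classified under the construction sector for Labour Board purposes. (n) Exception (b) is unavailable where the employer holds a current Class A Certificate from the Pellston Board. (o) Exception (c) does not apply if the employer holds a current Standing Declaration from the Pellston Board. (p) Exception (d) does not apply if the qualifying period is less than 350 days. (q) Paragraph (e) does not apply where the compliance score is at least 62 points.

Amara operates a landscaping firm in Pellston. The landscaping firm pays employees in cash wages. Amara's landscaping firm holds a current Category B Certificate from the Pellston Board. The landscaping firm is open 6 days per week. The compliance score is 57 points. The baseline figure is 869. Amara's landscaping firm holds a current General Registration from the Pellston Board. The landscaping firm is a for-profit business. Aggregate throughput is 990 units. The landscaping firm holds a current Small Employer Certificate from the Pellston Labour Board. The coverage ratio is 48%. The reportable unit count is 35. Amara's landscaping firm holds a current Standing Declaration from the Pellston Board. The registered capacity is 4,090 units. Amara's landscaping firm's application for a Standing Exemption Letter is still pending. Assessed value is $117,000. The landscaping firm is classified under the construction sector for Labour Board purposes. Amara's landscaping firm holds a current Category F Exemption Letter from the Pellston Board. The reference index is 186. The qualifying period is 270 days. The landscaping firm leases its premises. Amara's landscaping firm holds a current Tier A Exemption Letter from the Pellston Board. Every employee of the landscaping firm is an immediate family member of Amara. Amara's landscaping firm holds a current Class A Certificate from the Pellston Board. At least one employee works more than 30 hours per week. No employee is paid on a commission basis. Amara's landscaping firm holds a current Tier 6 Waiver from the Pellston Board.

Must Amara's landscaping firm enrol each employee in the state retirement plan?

Yes — Amara's landscaping firm must enrol each employee in the state retirement plan.

All of (a)'s requirements are met (every employee is an immediate family member; a current General Registration is held; the reportable unit count is 35, meeting the 34 threshold). However, paragraphs (f)–(m) must be considered: (f) is triggered — a current Category F Exemption Letter is held. (g) operates (aggregate throughput is 990 units, under the 1,020 units limit), but yields to (h): (h) operates — a current Tier 6 Waiver is held. (i) applies (at least one employee exceeds 30 hours/week), but is overridden by (j): (j) is triggered — the baseline figure is 869, meeting the 848 threshold. (k) is not engaged (there is no Standing Exemption Letter in force), so (j) stands. (a) is therefore removed.
Exception (b)'s conditions are all satisfied: the registered capacity is 4,090 units, less than the 4,560 units limit; a current Category B Certificate is held. But: (n) operates — a current Class A Certificate is held. (b) is therefore removed.
Exception (c): assessed value is $117,000, less than the $131,000 limit; a current Tier A Exemption Letter is held — every condition holds. But: (o) operates against (c): a current Standing Declaration is held. Exception (c) does not apply.
Exception (d)'s conditions are all satisfied: a current Small Employer Certificate is held; no employee is paid on commission. Turning to paragraph (p): (p) is triggered — the qualifying period is 270 days, less than the 350 days limit. So (d) is unavailable.
Exception (e) fails — the employer is for-profit.
None of the exceptions is available; § 22 applies in full.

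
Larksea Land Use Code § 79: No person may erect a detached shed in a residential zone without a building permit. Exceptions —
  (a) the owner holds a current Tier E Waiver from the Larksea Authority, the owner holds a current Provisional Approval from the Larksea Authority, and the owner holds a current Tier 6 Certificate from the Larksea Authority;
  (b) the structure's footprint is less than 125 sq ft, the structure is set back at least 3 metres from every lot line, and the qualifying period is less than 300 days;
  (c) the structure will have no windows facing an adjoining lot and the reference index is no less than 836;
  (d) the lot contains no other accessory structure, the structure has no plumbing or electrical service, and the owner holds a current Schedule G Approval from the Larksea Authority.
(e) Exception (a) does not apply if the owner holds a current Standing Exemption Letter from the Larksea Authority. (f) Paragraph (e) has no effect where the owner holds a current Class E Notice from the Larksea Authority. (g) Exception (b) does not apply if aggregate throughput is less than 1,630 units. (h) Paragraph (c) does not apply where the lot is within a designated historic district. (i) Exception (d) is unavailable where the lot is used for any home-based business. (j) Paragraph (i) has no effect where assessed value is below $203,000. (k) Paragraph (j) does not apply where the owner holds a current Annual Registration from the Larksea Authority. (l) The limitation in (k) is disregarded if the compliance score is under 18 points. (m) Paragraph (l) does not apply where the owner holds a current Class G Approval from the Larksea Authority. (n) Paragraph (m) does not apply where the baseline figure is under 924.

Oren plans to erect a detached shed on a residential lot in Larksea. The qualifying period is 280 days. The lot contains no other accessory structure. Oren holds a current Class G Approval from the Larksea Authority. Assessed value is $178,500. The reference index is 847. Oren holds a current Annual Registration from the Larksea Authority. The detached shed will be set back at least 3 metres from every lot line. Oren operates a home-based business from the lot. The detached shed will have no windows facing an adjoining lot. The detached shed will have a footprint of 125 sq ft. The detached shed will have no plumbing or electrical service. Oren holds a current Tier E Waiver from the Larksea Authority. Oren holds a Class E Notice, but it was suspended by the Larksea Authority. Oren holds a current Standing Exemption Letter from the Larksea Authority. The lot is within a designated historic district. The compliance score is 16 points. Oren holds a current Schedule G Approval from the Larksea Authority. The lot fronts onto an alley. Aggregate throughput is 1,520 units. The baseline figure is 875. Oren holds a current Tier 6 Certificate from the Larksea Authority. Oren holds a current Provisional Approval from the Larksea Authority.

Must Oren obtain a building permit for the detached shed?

All of (a)'s requirements are met (a current Tier E Waiver is held; a current Provisional Approval is held; a current Tier 6 Certificate is held). However, paragraphs (e)–(f) must be considered: (e) operates against (a): a current Standing Exemption Letter is held. (f), which would lift (e), is not triggered — the Class E Notice is not current. (a) is therefore removed.
Exception (b) fails — the structure's footprint is 125 sq ft, not less than 125 sq ft.
Exception (c): no windows face an adjoining lot; the reference index is 847, meeting the 836 threshold — every condition holds. However, paragraph (h) must be considered: (h) operates against (c): the lot is in a historic district. So (c) is unavailable.
Exception (d)'s conditions are all satisfied: the lot has no other accessory structure; there is no plumbing or electrical service; a current Schedule G Approval is held. As to paragraphs (i)–(n): (i) would limit (d) — a home-based business operates on the lot — but (j) sets (i) aside: (j) operates against (i): assessed value is $178,500, below the $203,000 limit. (k) operates (a current Annual Registration is held), but is overridden by (l): (l) applies — the compliance score is 16 points, under the 18 points limit. (m) would limit (l) — a current Class G Approval is held — but (n) sets (m) aside: (n) operates against (m): the baseline figure is 875, under the 924 limit. Exception (d) stands.

No — exception (d) applies; Oren does not need a building permit.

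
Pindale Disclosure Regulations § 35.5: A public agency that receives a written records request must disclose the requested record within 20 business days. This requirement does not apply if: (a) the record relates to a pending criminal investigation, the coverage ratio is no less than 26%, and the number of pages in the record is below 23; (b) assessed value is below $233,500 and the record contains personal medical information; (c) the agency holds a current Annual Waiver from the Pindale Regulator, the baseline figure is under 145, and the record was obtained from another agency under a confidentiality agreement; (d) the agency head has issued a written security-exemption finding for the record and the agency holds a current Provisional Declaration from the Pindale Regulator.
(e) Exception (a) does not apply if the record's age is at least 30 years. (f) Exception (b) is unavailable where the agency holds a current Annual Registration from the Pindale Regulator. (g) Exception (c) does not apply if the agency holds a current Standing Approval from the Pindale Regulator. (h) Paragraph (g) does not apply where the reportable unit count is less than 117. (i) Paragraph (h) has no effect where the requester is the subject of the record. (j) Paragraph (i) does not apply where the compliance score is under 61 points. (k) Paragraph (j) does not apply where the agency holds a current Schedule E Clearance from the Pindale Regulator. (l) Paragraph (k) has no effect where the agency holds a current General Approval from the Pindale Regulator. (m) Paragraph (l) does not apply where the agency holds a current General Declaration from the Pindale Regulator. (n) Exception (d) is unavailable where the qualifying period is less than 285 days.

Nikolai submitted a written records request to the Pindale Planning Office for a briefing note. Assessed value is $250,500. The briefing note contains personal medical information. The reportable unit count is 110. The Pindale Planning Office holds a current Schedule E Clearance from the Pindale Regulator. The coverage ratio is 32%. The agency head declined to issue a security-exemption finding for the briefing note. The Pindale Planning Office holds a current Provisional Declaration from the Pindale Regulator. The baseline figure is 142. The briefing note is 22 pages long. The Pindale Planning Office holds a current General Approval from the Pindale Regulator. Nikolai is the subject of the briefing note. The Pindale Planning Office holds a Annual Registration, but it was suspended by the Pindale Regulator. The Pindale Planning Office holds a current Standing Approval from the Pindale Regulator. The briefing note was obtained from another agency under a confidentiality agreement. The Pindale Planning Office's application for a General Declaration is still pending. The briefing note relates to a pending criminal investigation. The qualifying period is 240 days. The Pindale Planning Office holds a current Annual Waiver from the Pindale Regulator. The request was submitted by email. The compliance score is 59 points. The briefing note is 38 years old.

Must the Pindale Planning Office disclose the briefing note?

No — exception (c) applies; the Pindale Planning Office is not required to disclose the briefing note.

All of (a)'s requirements are met (the briefing note relates to a pending investigation; the coverage ratio is 32%, meeting the 26% threshold; the number of pages in the record is 22, below the 23 limit). But: (e) is engaged — the record's age is 38 years, meeting the 30 years threshold. (a) is therefore removed.
Exception (b) does not apply: assessed value is $250,500, not below $233,500.
Exception (c): a current Annual Waiver is held; the baseline figure is 142, under the 145 limit; the briefing note was obtained under a confidentiality agreement — every condition holds. Applying paragraphs (g)–(m): (g) applies (a current Standing Approval is held), but is itself disapplied by (h): (h) operates — the reportable unit count is 110, less than the 117 limit. (i) operates (Nikolai is the subject of the briefing note), but is set aside by (j): (j) is engaged — the compliance score is 59 points, under the 61 points limit. (k) would limit (j) — a current Schedule E Clearance is held — but (l) sets (k) aside: (l) operates against (k): a current General Approval is held. (m), which would lift (l), is not triggered — the General Declaration is not current. Exception (c) stands.
Exception (d) requires that the agency head has issued a written security-exemption finding for the record; but the agency head declined to issue a security-exemption finding, so (d) is unavailable.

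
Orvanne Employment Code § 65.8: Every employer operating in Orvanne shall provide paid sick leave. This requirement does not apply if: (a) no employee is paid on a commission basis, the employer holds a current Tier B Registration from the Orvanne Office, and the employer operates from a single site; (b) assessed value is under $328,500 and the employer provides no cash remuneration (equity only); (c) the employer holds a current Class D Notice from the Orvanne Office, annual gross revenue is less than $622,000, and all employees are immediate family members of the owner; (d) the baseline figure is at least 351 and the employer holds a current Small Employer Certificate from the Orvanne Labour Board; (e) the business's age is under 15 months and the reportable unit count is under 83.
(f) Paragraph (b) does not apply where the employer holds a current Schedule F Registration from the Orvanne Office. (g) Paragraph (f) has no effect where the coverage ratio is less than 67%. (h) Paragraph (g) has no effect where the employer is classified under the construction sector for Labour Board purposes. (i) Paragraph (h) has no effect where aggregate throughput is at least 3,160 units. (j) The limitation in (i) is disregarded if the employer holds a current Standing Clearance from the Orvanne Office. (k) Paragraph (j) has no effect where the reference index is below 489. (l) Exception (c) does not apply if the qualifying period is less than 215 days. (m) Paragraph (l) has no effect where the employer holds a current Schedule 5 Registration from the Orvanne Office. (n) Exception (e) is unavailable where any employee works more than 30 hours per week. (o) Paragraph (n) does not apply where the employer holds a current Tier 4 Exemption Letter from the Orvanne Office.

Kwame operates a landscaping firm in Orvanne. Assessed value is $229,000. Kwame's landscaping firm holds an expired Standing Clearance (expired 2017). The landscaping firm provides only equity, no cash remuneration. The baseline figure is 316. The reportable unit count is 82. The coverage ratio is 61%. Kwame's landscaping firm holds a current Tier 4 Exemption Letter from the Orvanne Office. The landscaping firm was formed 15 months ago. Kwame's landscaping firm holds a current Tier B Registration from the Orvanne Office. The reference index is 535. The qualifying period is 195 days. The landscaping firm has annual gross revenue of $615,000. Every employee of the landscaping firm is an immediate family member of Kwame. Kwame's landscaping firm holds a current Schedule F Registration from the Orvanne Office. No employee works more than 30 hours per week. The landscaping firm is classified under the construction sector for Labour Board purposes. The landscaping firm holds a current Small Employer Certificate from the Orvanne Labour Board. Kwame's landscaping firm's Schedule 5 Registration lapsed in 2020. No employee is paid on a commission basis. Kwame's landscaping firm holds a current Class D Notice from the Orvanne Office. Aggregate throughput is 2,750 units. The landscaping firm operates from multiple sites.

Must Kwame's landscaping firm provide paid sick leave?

Yes — Kwame's landscaping firm must provide paid sick leave.

Exception (a) fails — the employer operates from multiple sites.
Exception (b): assessed value is $229,000, under the $328,500 limit; remuneration is equity-only — every condition holds. Turning to paragraphs (f)–(k): (f) operates against (b): a current Schedule F Registration is held. (g) would limit (f) — the coverage ratio is 61%, less than the 67% limit — but (h) sets (g) aside: (h) operates against (g): the landscaping firm is classified under the construction sector. (i) is not triggered (aggregate throughput is 2,750 units, short of 3,160 units), so (h) stands. So (b) is unavailable.
Exception (c)'s conditions are all satisfied: a current Class D Notice is held; annual gross revenue is $615,000, less than the $622,000 limit; every employee is an immediate family member. Turning to paragraphs (l)–(m): (l) is engaged — the qualifying period is 195 days, less than the 215 days limit. (m), which would lift (l), does not operate here — the Schedule 5 Registration is not current. Exception (c) does not apply.
Exception (d) does not apply: the baseline figure is 316, short of 351.
Exception (e) fails — the business's age is 15 months, not under 15 months.
None of the exceptions is available; § 65.8 applies in full.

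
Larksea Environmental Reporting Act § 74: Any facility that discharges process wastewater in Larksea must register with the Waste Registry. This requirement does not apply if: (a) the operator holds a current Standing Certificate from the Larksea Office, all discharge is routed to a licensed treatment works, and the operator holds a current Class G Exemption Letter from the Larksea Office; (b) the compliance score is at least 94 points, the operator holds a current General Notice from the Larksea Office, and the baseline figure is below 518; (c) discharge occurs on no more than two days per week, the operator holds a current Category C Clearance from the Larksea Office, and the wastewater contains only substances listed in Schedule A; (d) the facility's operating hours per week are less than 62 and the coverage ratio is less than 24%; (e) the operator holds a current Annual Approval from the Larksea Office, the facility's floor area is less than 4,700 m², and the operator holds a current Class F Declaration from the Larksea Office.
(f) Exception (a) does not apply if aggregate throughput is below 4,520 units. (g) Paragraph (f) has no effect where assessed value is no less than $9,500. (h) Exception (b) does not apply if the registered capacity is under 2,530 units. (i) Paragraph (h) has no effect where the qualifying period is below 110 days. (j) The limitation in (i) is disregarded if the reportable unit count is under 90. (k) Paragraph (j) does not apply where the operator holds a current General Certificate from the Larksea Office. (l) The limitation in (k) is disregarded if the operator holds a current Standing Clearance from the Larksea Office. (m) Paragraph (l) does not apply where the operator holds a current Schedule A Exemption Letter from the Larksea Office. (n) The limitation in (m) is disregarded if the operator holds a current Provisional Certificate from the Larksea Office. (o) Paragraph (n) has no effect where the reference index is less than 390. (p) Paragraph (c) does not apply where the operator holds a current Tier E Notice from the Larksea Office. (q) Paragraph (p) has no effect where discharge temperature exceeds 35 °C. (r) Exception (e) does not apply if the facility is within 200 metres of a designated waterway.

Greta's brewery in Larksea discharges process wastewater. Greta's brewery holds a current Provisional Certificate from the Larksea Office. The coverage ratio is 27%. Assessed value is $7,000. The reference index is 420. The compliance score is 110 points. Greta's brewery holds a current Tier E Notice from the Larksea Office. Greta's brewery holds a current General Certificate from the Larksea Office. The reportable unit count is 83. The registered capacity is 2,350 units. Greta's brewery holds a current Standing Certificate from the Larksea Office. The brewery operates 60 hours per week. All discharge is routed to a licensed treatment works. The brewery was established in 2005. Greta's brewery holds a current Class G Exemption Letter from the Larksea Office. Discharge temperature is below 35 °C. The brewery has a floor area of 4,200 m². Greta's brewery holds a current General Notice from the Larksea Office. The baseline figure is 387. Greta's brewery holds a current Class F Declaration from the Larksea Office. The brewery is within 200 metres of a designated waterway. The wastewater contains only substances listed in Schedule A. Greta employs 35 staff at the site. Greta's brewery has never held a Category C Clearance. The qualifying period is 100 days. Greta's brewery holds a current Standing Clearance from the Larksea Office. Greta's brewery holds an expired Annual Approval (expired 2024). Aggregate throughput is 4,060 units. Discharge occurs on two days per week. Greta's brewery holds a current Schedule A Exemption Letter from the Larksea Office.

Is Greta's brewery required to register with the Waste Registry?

Yes — Greta's brewery must register with the Waste Registry.

All of (a)'s requirements are met (a current Standing Certificate is held; discharge is routed to a licensed treatment works; a current Class G Exemption Letter is held). Turning to paragraphs (f)–(g): (f) is triggered — aggregate throughput is 4,060 units, below the 4,520 units limit. (g) is inapplicable (assessed value is $7,000, short of $9,500), so (f) stands. Exception (a) does not apply.
Exception (b): the compliance score is 110 points, meeting the 94 points threshold; a current General Notice is held; the baseline figure is 387, below the 518 limit — every condition holds. Turning to paragraphs (h)–(o): (h) is triggered — the registered capacity is 2,350 units, under the 2,530 units limit. (i) is engaged (the qualifying period is 100 days, below the 110 days limit), but yields to (j): (j) operates against (i): the reportable unit count is 83, under the 90 limit. (k) applies (a current General Certificate is held), but is set aside by (l): (l) operates against (k): a current Standing Clearance is held. (m) would limit (l) — a current Schedule A Exemption Letter is held — but (n) sets (m) aside: (n) operates — a current Provisional Certificate is held. (o), which would lift (n), is inapplicable — the reference index is 420, not less than 390. So (b) is unavailable.
Exception (c) fails — no current Category C Clearance is held.
Exception (d) requires that the coverage ratio is less than 24%; but the coverage ratio is 27%, not less than 24%, so (d) is unavailable.
Exception (e) fails — the Annual Approval is not current.
Every exception is unavailable, so the rule governs.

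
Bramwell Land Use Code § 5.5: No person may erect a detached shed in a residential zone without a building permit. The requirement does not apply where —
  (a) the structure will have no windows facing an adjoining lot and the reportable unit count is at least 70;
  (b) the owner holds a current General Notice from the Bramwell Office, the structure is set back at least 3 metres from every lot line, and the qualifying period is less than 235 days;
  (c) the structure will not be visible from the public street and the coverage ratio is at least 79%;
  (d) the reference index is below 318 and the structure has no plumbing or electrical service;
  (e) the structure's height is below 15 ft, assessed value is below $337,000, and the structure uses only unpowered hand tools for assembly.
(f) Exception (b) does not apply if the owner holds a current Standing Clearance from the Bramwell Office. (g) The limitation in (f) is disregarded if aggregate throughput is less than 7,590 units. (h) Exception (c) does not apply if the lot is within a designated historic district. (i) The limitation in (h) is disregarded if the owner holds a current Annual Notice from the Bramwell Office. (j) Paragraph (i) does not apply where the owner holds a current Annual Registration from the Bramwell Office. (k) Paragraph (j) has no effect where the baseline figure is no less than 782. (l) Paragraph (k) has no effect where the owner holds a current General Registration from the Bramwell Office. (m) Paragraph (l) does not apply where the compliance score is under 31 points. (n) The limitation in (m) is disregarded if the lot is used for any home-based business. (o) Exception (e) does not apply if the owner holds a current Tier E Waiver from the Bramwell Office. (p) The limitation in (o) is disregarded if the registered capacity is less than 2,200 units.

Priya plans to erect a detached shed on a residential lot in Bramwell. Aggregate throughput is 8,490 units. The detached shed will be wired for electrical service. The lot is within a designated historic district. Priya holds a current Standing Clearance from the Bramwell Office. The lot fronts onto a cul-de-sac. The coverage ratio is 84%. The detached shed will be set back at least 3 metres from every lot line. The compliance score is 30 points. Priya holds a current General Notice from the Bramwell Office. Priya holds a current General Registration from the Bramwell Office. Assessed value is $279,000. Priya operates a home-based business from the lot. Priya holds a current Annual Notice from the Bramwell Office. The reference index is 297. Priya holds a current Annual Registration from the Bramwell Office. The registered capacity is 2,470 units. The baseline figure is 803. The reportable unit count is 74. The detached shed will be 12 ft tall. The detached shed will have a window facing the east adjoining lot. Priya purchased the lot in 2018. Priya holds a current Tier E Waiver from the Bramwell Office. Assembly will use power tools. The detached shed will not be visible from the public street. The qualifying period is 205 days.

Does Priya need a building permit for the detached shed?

Yes — Priya must obtain a building permit.

Exception (a) does not apply: a window faces an adjoining lot.
Exception (b) is satisfied on its face — a current General Notice is held; the setback is at least 3 m on every side; the qualifying period is 205 days, less than the 235 days limit. But: (f) operates against (b): a current Standing Clearance is held. (g) does not operate here (aggregate throughput is 8,490 units, not less than 7,590 units), so (f) stands. So (b) is unavailable.
Exception (c): the structure will not be visible from the street; the coverage ratio is 84%, meeting the 79% threshold — every condition holds. But: (h) is triggered — the lot is in a historic district. (i) would limit (h) — a current Annual Notice is held — but (j) sets (i) aside: (j) applies — a current Annual Registration is held. (k) would limit (j) — the baseline figure is 803, meeting the 782 threshold — but (l) sets (k) aside: (l) operates against (k): a current General Registration is held. (m) is engaged (the compliance score is 30 points, under the 31 points limit), but is set aside by (n): (n) operates against (m): a home-based business operates on the lot. (c) is therefore removed.
Exception (d) requires that the structure has no plumbing or electrical service; but electrical service is planned, so (d) is unavailable.
Exception (e) fails — assembly uses power tools.
No exception applies. The general rule governs.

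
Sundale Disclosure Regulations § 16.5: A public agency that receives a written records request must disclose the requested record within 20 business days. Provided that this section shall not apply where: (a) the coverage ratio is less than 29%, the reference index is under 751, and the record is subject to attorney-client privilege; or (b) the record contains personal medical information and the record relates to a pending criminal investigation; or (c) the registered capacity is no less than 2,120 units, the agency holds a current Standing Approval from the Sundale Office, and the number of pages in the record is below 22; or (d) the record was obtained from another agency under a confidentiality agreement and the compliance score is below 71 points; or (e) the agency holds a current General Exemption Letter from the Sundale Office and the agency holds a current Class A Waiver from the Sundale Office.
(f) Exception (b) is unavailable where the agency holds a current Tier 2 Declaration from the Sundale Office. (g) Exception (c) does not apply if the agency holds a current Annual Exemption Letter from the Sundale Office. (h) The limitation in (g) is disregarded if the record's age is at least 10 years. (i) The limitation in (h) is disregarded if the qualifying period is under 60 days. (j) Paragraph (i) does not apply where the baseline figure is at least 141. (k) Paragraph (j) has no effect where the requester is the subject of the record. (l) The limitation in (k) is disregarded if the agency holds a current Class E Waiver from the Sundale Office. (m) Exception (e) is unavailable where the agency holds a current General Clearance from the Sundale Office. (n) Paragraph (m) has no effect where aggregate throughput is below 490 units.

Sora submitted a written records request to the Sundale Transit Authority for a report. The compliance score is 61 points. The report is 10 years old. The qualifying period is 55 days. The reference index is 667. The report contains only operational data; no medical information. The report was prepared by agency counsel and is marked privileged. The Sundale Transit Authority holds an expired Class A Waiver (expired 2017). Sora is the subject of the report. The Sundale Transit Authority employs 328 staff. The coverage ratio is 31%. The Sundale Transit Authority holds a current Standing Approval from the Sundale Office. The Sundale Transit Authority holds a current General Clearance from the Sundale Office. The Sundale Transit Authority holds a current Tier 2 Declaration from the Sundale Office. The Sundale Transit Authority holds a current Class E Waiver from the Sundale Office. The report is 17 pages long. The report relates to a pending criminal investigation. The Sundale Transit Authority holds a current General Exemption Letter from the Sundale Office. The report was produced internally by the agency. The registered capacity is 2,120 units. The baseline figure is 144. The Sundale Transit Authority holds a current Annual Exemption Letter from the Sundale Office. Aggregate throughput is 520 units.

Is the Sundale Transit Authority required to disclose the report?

No — exception (c) applies; the Sundale Transit Authority is not required to disclose the report.

Exception (a) requires that the coverage ratio is less than 29%; but the coverage ratio is 31%, not less than 29%, so (a) is unavailable.
Exception (b) does not apply: the report contains only operational data.
Exception (c): the registered capacity is 2,120 units, meeting the 2,120 units threshold; a current Standing Approval is held; the number of pages in the record is 17, below the 22 limit — every condition holds. Considering the limiting provisions: (g) applies (a current Annual Exemption Letter is held), but yields to (h): (h) operates against (g): the record's age is 10 years, meeting the 10 years threshold. (i) would limit (h) — the qualifying period is 55 days, under the 60 days limit — but (j) sets (i) aside: (j) operates against (i): the baseline figure is 144, meeting the 141 threshold. (k) is triggered (Sora is the subject of the report), but is displaced by (l): (l) operates — a current Class E Waiver is held. Exception (c) stands.
Exception (d) requires that the record was obtained from another agency under a confidentiality agreement; but the report was produced internally, so (d) is unavailable.
Exception (e) does not apply: the Class A Waiver is not current.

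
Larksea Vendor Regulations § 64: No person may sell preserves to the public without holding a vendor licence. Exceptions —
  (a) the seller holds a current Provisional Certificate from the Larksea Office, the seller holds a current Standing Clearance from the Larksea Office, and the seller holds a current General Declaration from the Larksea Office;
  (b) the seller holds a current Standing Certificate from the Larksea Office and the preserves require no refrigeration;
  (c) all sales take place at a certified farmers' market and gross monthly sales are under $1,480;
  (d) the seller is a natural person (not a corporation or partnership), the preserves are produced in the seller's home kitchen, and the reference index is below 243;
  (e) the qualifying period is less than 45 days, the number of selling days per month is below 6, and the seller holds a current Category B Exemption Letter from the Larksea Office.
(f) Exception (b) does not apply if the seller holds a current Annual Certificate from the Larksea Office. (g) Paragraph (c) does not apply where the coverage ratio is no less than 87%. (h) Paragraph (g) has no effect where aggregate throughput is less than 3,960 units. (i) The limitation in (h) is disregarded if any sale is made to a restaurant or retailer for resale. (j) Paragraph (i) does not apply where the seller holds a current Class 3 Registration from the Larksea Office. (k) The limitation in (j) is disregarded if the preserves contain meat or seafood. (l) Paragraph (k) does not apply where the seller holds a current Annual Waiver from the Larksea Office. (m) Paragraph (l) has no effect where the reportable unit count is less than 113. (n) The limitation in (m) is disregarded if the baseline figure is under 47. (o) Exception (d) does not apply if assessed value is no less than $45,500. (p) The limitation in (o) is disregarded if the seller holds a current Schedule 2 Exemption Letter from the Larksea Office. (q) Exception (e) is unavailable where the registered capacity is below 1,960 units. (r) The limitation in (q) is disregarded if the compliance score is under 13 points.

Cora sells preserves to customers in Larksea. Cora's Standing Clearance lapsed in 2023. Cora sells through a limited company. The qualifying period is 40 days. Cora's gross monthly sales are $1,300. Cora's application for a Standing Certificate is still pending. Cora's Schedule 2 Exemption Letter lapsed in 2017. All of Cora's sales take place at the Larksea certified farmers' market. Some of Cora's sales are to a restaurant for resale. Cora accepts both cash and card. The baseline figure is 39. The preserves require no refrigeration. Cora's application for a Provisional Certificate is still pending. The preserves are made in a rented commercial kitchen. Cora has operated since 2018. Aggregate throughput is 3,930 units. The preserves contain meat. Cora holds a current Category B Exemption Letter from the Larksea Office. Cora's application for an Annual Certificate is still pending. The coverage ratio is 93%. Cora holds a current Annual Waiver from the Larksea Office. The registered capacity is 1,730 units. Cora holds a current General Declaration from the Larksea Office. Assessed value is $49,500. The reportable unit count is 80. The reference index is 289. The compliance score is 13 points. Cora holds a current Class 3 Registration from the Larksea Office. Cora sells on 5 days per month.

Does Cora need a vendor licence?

Exception (a) requires that the seller holds a current Provisional Certificate from the Larksea Office; but there is no Provisional Certificate in force, so (a) is unavailable.
Exception (b) requires that the seller holds a current Standing Certificate from the Larksea Office; but no current Standing Certificate is held, so (b) is unavailable.
All of (c)'s requirements are met (all sales are at a certified farmers' market; gross monthly sales are $1,300, under the $1,480 limit). Considering the limiting provisions: (g) operates (the coverage ratio is 93%, meeting the 87% threshold), but is overridden by (h): (h) operates — aggregate throughput is 3,930 units, less than the 3,960 units limit. (i) would limit (h) — some sales are to a restaurant for resale — but (j) sets (i) aside: (j) operates against (i): a current Class 3 Registration is held. (k) applies (the preserves contain meat), but is set aside by (l): (l) is engaged — a current Annual Waiver is held. (m) is triggered (the reportable unit count is 80, less than the 113 limit), but is itself disapplied by (n): (n) is triggered — the baseline figure is 39, under the 47 limit. So (c) applies.
Exception (d) fails — the seller operates through a limited company.
Exception (e)'s conditions are all satisfied: the qualifying period is 40 days, less than the 45 days limit; the number of selling days per month is 5, below the 6 limit; a current Category B Exemption Letter is held. However, paragraphs (q)–(r) must be considered: (q) applies — the registered capacity is 1,730 units, below the 1,960 units limit. (r), which would lift (q), is not triggered — the compliance score is 13 points, not under 13 points. Exception (e) does not apply.

No — exception (c) applies; Cora is not required to hold a vendor licence.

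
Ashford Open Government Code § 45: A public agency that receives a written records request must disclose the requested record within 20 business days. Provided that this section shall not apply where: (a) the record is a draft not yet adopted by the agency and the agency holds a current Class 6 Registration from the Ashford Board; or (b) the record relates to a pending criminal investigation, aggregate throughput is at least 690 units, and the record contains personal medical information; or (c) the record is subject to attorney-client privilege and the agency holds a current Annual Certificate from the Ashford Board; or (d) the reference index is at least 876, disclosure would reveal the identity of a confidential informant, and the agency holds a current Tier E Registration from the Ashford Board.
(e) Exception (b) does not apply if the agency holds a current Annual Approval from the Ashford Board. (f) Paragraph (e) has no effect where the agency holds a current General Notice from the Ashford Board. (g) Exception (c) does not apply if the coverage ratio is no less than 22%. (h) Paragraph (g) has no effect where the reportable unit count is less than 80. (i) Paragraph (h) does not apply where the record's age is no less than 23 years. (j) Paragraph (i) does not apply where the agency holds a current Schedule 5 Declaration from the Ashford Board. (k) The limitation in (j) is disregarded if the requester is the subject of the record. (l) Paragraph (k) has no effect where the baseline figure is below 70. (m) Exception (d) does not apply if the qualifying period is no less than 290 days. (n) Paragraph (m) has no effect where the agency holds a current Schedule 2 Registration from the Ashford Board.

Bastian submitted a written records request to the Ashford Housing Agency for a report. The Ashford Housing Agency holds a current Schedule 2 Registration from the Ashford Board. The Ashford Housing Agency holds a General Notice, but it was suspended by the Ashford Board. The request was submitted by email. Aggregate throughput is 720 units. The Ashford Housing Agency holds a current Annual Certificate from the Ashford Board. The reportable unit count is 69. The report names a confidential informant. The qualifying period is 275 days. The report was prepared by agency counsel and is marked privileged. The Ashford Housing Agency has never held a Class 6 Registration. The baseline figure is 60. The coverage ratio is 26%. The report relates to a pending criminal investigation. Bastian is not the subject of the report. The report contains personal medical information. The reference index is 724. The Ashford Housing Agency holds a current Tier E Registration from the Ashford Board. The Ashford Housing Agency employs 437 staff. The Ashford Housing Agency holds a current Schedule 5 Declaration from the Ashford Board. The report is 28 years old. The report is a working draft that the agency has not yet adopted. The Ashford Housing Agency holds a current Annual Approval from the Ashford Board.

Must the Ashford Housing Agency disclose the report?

Exception (a) requires that the agency holds a current Class 6 Registration from the Ashford Board; but no current Class 6 Registration is held, so (a) is unavailable.
Exception (b)'s conditions are all satisfied: the report relates to a pending investigation; aggregate throughput is 720 units, meeting the 690 units threshold; the report contains personal medical information. Turning to paragraphs (e)–(f): (e) is engaged — a current Annual Approval is held. (f), which would lift (e), is not triggered — the General Notice is not current. So (b) is unavailable.
All of (c)'s requirements are met (the report is privileged; a current Annual Certificate is held). Considering the limiting provisions: (g) would limit (c) — the coverage ratio is 26%, meeting the 22% threshold — but (h) sets (g) aside: (h) operates against (g): the reportable unit count is 69, less than the 80 limit. (i) would limit (h) — the record's age is 28 years, meeting the 23 years threshold — but (j) sets (i) aside: (j) operates against (i): a current Schedule 5 Declaration is held. (k), which would lift (j), does not operate here — Bastian is not the subject of the report. (c) remains available.
Exception (d) requires that the reference index is at least 876; but the reference index is 724, short of 876, so (d) is unavailable.

No — exception (c) applies; the Ashford Housing Agency is not required to disclose the report.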